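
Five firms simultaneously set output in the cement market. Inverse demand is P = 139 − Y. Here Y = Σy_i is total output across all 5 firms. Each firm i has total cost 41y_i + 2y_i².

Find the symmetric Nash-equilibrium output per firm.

A representative firm's profit is π_i = y_i(139 − Y) − 41y_i − 2y_i², with Y = y_i + Σ_{j≠i} y_j.
First-order condition: 98 − 6y_i − Σ_{j≠i} y_j = 0.
With identical firms, set every y_j = y: then 98 − 6y − 4y = 0, i.e. y = 98/10 = 9.8.

9.8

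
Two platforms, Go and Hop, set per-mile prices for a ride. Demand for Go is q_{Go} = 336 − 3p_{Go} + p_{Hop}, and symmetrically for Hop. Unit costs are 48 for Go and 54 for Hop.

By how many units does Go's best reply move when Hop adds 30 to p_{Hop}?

5

Go's profit: π = (p_{Go} − 48)(336 − 3p_{Go} + p_{Hop}).
∂π/∂p_{Go} = 480 − 6p_{Go} + p_{Hop} = 0 ⇒ p_{Go} = 80 + (1/6)p_{Hop}.
The reaction-function slope is 1/6, so a 30-unit rise in p_{Hop} moves p_{Go} by 1/6 × 30 = 5. Go's best response rises — the actions are strategic complements.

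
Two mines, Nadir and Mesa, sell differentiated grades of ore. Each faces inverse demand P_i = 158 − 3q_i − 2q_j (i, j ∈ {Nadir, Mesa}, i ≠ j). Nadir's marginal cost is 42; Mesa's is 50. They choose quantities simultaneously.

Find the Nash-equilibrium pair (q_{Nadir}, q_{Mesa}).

15, 13

Mine Nadir's profit: π = q_{Nadir}(158 − 3q_{Nadir} − 2q_{Mesa}) − 42q_{Nadir}.
∂π/∂q_{Nadir} = 116 − 6q_{Nadir} − 2q_{Mesa} = 0 ⇒ q_{Nadir} = 58/3 − (1/3)q_{Mesa}.
Similarly q_{Mesa} = 18 − (1/3)q_{Nadir}.
Substituting the second reaction function into the first: q_{Nadir} = 58/3 − (1/3)(18 − (1/3)q_{Nadir}), which gives (8/9)q_{Nadir} = 40/3 ⇒ q_{Nadir} = 15.
Then q_{Mesa} = 18 − (1/3)·15 = 13.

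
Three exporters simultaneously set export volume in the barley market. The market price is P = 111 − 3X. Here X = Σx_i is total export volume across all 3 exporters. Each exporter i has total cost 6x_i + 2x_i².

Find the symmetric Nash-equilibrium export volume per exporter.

A representative exporter's profit is π_i = x_i(111 − 3X) − 6x_i − 2x_i², with X = x_i + Σ_{j≠i} x_j.
First-order condition: 105 − 10x_i − 3Σ_{j≠i} x_j = 0.
In a symmetric equilibrium every exporter chooses the same x, so Σ_{j≠i} x_j = 2x. The condition becomes 105 − 16x = 0, giving x = 105/16 = 6.5625.

6.5625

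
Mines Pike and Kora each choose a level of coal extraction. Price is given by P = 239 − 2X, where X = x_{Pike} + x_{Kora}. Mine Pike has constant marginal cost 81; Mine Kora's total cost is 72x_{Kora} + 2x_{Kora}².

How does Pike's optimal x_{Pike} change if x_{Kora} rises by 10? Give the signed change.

-5

Mine Pike's profit: π = x_{Pike}(239 − 2(x_{Pike} + x_{Kora})) − 81x_{Pike}.
∂π/∂x_{Pike} = 158 − 4x_{Pike} − 2x_{Kora} = 0, so x_{Pike} = 39.5 − 0.5x_{Kora}.
The reaction-function slope is −0.5, so a 10-unit rise in x_{Kora} moves x_{Pike} by −0.5 × 10 = −5. Pike's best response falls — the actions are strategic substitutes.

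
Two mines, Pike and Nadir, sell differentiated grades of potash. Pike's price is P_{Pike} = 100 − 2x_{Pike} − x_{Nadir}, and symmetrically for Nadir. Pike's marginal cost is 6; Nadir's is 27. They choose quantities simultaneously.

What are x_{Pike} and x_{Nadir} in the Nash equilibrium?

Mine Pike's profit: π = x_{Pike}(100 − 2x_{Pike} − x_{Nadir}) − 6x_{Pike}.
∂π/∂x_{Pike} = 94 − 4x_{Pike} − x_{Nadir} = 0 ⇒ x_{Pike} = 23.5 − 0.25x_{Nadir}.
Similarly x_{Nadir} = 18.25 − 0.25x_{Pike}.
Plugging x_{Nadir} into Pike's best response: x_{Pike} = 23.5 − 0.25(18.25 − 0.25x_{Pike}) ⇒ 0.9375x_{Pike} = 18.9375, so x_{Pike} = 20.2.
Then x_{Nadir} = 18.25 − 0.25·20.2 = 13.2.

20.2, 13.2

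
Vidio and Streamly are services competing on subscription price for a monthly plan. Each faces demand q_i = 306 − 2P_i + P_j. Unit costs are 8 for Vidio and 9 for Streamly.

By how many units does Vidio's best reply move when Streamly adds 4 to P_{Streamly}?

1

Vidio's profit: π = (P_{Vidio} − 8)(306 − 2P_{Vidio} + P_{Streamly}).
∂π/∂P_{Vidio} = 322 − 4P_{Vidio} + P_{Streamly} = 0 ⇒ P_{Vidio} = 80.5 + 0.25P_{Streamly}.
The reaction-function slope is 0.25, so a 4-unit rise in P_{Streamly} moves P_{Vidio} by 0.25 × 4 = 1. Vidio's best response rises — the actions are strategic complements.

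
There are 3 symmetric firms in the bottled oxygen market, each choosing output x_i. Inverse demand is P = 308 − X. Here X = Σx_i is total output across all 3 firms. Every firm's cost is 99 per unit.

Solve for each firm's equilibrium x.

52.25

A representative firm's profit is π_i = x_i(308 − X) − 99x_i, with X = x_i + Σ_{j≠i} x_j.
First-order condition: 209 − 2x_i − Σ_{j≠i} x_j = 0.
With identical firms, set every x_j = x: then 209 − 2x − 2x = 0, i.e. x = 209/4 = 52.25.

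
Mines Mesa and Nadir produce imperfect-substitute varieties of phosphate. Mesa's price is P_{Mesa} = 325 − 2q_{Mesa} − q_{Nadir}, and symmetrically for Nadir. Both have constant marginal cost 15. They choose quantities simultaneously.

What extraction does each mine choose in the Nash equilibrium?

Mine Mesa's profit: π = q_{Mesa}(325 − 2q_{Mesa} − q_{Nadir}) − 15q_{Mesa}.
∂π/∂q_{Mesa} = 310 − 4q_{Mesa} − q_{Nadir} = 0 ⇒ q_{Mesa} = 77.5 − 0.25q_{Nadir}.
By symmetry q_{Nadir} = q_{Mesa}; substituting into the reaction function, 1.25q_{Mesa} = 77.5 and q_{Mesa} = 62.

62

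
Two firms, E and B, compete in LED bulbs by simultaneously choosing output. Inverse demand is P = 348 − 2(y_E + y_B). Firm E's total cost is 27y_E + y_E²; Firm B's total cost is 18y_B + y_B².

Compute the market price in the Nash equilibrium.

185.25

Firm E's profit: π = y_E(348 − 2(y_E + y_B)) − 27y_E − y_E².
∂π/∂y_E = 321 − 6y_E − 2y_B = 0, so y_E = 53.5 − (1/3)y_B.
By the same steps for B: y_B = 55 − (1/3)y_E.
Substituting the second reaction function into the first: y_E = 53.5 − (1/3)(55 − (1/3)y_E), which gives (8/9)y_E = 211/6 ⇒ y_E = 39.5625.
Then y_B = 55 − (1/3)·39.5625 = 41.8125.
Equilibrium price: P = 348 − 2·81.375 = 185.25.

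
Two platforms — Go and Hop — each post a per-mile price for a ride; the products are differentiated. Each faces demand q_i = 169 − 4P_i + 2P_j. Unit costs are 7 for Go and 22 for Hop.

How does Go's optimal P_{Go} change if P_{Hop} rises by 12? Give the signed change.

Go's profit: π = (P_{Go} − 7)(169 − 4P_{Go} + 2P_{Hop}).
∂π/∂P_{Go} = 197 − 8P_{Go} + 2P_{Hop} = 0 ⇒ P_{Go} = 24.625 + 0.25P_{Hop}.
The reaction-function slope is 0.25, so a 12-unit rise in P_{Hop} moves P_{Go} by 0.25 × 12 = 3. Go's best response rises — the actions are strategic complements.

3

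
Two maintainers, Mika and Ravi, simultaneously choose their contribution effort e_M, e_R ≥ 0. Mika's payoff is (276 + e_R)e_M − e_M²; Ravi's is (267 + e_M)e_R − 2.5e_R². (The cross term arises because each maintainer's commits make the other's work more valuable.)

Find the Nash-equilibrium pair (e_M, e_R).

183, 90

Expanding Mika's payoff: 276e_M + e_Re_M − e_M².
∂π/∂e_M = 276 + e_R − 2e_M = 0, so e_M = 138 + 0.5e_R.
Likewise for Ravi: e_R = 53.4 + 0.2e_M.
Plugging e_R into Mika's best response: e_M = 138 + 0.5(53.4 + 0.2e_M) ⇒ 0.9e_M = 164.7, so e_M = 183.
Then e_R = 53.4 + 0.2·183 = 90.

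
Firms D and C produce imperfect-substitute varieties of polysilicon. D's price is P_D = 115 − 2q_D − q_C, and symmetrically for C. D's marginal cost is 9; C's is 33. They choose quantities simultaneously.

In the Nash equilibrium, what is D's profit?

Firm D's profit: π = q_D(115 − 2q_D − q_C) − 9q_D.
∂π/∂q_D = 106 − 4q_D − q_C = 0 ⇒ q_D = 26.5 − 0.25q_C.
Similarly q_C = 20.5 − 0.25q_D.
Solving the two reaction functions simultaneously: (1 − (−0.25)(−0.25))q_D = 26.5 − 0.25·20.5, so 0.9375q_D = 21.375 and q_D = 22.8.
Then q_C = 20.5 − 0.25·22.8 = 14.8.
P_D = 115 − 2·22.8 − 14.8 = 54.6.
Profit = (54.6 − 9)·22.8 = 1039.68.

1039.68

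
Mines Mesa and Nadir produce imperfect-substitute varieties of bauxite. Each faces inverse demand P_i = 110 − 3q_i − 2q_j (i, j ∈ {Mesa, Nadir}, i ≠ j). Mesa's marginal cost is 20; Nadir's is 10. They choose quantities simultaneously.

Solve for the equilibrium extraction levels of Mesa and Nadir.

Mine Mesa's profit: π = q_{Mesa}(110 − 3q_{Mesa} − 2q_{Nadir}) − 20q_{Mesa}.
∂π/∂q_{Mesa} = 90 − 6q_{Mesa} − 2q_{Nadir} = 0 ⇒ q_{Mesa} = 15 − (1/3)q_{Nadir}.
Similarly q_{Nadir} = 50/3 − (1/3)q_{Mesa}.
Substituting the second reaction function into the first: q_{Mesa} = 15 − (1/3)(50/3 − (1/3)q_{Mesa}), which gives (8/9)q_{Mesa} = 85/9 ⇒ q_{Mesa} = 10.625.
Then q_{Nadir} = 50/3 − (1/3)·10.625 = 13.125.

10.625, 13.125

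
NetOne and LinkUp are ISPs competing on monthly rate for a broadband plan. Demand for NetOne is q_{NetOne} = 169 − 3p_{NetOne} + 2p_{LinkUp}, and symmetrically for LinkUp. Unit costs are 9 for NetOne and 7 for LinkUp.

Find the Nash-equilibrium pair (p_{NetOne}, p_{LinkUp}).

NetOne's profit: π = (p_{NetOne} − 9)(169 − 3p_{NetOne} + 2p_{LinkUp}).
∂π/∂p_{NetOne} = 196 − 6p_{NetOne} + 2p_{LinkUp} = 0 ⇒ p_{NetOne} = 98/3 + (1/3)p_{LinkUp}.
Similarly p_{LinkUp} = 95/3 + (1/3)p_{NetOne}.
Substituting the second reaction function into the first: p_{NetOne} = 98/3 + (1/3)(95/3 + (1/3)p_{NetOne}), which gives (8/9)p_{NetOne} = 389/9 ⇒ p_{NetOne} = 48.625.
Then p_{LinkUp} = 95/3 + (1/3)·48.625 = 47.875.

48.625, 47.875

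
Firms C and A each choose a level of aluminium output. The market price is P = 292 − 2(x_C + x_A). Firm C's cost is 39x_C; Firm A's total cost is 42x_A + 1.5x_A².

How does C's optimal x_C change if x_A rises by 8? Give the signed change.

Firm C's profit: π = x_C(292 − 2(x_C + x_A)) − 39x_C.
∂π/∂x_C = 253 − 4x_C − 2x_A = 0, so x_C = 63.25 − 0.5x_A.
The reaction-function slope is −0.5, so an 8-unit rise in x_A moves x_C by −0.5 × 8 = −4. C's best response falls — the actions are strategic substitutes.

-4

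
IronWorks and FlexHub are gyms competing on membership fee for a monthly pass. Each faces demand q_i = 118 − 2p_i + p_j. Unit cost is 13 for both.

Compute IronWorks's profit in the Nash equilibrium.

2450

IronWorks's profit: π = (p_{IronWorks} − 13)(118 − 2p_{IronWorks} + p_{FlexHub}).
∂π/∂p_{IronWorks} = 144 − 4p_{IronWorks} + p_{FlexHub} = 0 ⇒ p_{IronWorks} = 36 + 0.25p_{FlexHub}.
The game is symmetric, so in equilibrium p_{FlexHub} = p_{IronWorks}: the reaction function gives 0.75p_{IronWorks} = 36, hence p_{IronWorks} = 48.
q_{IronWorks} = 118 − 2·48 + 48 = 70.
Profit = (48 − 13)·70 = 2450.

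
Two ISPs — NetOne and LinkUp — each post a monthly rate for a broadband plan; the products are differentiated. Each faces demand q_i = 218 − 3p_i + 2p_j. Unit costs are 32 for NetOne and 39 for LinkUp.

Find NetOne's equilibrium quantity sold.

143.4375

NetOne's profit: π = (p_{NetOne} − 32)(218 − 3p_{NetOne} + 2p_{LinkUp}).
∂π/∂p_{NetOne} = 314 − 6p_{NetOne} + 2p_{LinkUp} = 0 ⇒ p_{NetOne} = 157/3 + (1/3)p_{LinkUp}.
Similarly p_{LinkUp} = 335/6 + (1/3)p_{NetOne}.
Solving the two reaction functions simultaneously: (1 − (1/3)(1/3))p_{NetOne} = 157/3 + (1/3)·(335/6), so (8/9)p_{NetOne} = 1277/18 and p_{NetOne} = 79.8125.
Then p_{LinkUp} = 335/6 + (1/3)·79.8125 = 82.4375.
q_{NetOne} = 218 − 3·79.8125 + 2·82.4375 = 143.4375.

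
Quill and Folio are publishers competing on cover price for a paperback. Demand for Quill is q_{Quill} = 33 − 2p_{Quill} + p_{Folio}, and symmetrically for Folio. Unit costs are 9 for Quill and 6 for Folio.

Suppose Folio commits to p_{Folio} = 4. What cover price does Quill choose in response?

Quill's profit: π = (p_{Quill} − 9)(33 − 2p_{Quill} + p_{Folio}).
∂π/∂p_{Quill} = 51 − 4p_{Quill} + p_{Folio} = 0 ⇒ p_{Quill} = 12.75 + 0.25p_{Folio}.
At p_{Folio} = 4: p_{Quill} = 12.75 + 0.25·4 = 13.75.

13.75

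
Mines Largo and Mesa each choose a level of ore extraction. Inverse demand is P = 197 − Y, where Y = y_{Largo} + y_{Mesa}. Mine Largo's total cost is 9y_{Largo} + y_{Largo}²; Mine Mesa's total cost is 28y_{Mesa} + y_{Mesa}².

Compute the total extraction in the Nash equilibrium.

71.4

Mine Largo's profit: π = y_{Largo}(197 − (y_{Largo} + y_{Mesa})) − 9y_{Largo} − y_{Largo}².
∂π/∂y_{Largo} = 188 − 4y_{Largo} − y_{Mesa} = 0, so y_{Largo} = 47 − 0.25y_{Mesa}.
By the same steps for Mesa: y_{Mesa} = 42.25 − 0.25y_{Largo}.
Solving the two reaction functions simultaneously: (1 − (−0.25)(−0.25))y_{Largo} = 47 − 0.25·42.25, so 0.9375y_{Largo} = 36.4375 and y_{Largo} = 583/15.
Then y_{Mesa} = 42.25 − 0.25·(583/15) = 488/15.
Total extraction: 583/15 + 488/15 = 71.4.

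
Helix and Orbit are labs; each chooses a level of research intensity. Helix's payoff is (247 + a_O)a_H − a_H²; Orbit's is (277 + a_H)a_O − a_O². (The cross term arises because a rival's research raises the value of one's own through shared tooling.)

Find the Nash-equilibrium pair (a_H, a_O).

Expanding Helix's payoff: 247a_H + a_Oa_H − a_H².
∂π/∂a_H = 247 + a_O − 2a_H = 0, so a_H = 123.5 + 0.5a_O.
Likewise for Orbit: a_O = 138.5 + 0.5a_H.
Solving the two reaction functions simultaneously: (1 − (0.5)(0.5))a_H = 123.5 + 0.5·138.5, so 0.75a_H = 192.75 and a_H = 257.
Then a_O = 138.5 + 0.5·257 = 267.

257, 267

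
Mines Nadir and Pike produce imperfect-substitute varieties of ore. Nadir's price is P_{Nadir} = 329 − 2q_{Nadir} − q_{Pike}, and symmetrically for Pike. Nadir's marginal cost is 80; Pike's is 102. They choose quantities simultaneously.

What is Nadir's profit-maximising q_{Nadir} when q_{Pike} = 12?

Mine Nadir's profit: π = q_{Nadir}(329 − 2q_{Nadir} − q_{Pike}) − 80q_{Nadir}.
∂π/∂q_{Nadir} = 249 − 4q_{Nadir} − q_{Pike} = 0 ⇒ q_{Nadir} = 62.25 − 0.25q_{Pike}.
At q_{Pike} = 12: q_{Nadir} = 62.25 − 0.25·12 = 59.25.

59.25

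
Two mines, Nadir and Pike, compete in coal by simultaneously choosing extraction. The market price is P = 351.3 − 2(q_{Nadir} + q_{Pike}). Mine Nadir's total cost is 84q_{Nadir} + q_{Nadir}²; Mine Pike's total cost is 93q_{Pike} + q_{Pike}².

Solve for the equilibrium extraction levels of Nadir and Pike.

Mine Nadir's profit: π = q_{Nadir}(351.3 − 2(q_{Nadir} + q_{Pike})) − 84q_{Nadir} − q_{Nadir}².
∂π/∂q_{Nadir} = 267.3 − 6q_{Nadir} − 2q_{Pike} = 0, so q_{Nadir} = 44.55 − (1/3)q_{Pike}.
By the same steps for Pike: q_{Pike} = 43.05 − (1/3)q_{Nadir}.
Plugging q_{Pike} into Nadir's best response: q_{Nadir} = 44.55 − (1/3)(43.05 − (1/3)q_{Nadir}) ⇒ (8/9)q_{Nadir} = 30.2, so q_{Nadir} = 33.975.
Then q_{Pike} = 43.05 − (1/3)·33.975 = 31.725.

33.975, 31.725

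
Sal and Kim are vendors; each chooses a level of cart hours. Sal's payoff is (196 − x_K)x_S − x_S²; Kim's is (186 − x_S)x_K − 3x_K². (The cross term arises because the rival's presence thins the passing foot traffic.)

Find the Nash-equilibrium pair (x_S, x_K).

Expanding Sal's payoff: 196x_S − x_Kx_S − x_S².
∂π/∂x_S = 196 − x_K − 2x_S = 0, so x_S = 98 − 0.5x_K.
Likewise for Kim: x_K = 31 − (1/6)x_S.
Plugging x_K into Sal's best response: x_S = 98 − 0.5(31 − (1/6)x_S) ⇒ (11/12)x_S = 82.5, so x_S = 90.
Then x_K = 31 − (1/6)·90 = 16.

90, 16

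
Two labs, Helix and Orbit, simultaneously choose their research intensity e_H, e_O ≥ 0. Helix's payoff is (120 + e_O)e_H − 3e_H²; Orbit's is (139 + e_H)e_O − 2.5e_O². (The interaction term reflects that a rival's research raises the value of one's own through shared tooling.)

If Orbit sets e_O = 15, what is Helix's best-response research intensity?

22.5

Expanding Helix's payoff: 120e_H + e_Oe_H − 3e_H².
∂π/∂e_H = 120 + e_O − 6e_H = 0, so e_H = 20 + (1/6)e_O.
At e_O = 15: e_H = 20 + (1/6)·15 = 22.5.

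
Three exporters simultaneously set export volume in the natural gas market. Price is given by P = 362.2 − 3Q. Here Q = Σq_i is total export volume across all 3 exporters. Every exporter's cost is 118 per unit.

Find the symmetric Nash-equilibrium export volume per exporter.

20.35

A representative exporter's profit is π_i = q_i(362.2 − 3Q) − 118q_i, with Q = q_i + Σ_{j≠i} q_j.
First-order condition: 244.2 − 6q_i − 3Σ_{j≠i} q_j = 0.
With identical exporters, set every q_j = q: then 244.2 − 6q − 6q = 0, i.e. q = 244.2/12 = 20.35.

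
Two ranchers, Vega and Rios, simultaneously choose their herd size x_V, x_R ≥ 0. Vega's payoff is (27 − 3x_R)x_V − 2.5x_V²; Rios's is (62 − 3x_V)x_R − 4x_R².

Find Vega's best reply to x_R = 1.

Expanding Vega's payoff: 27x_V − 3x_Rx_V − 2.5x_V².
∂π/∂x_V = 27 − 3x_R − 5x_V = 0, so x_V = 5.4 − 0.6x_R.
At x_R = 1: x_V = 5.4 − 0.6·1 = 4.8.

4.8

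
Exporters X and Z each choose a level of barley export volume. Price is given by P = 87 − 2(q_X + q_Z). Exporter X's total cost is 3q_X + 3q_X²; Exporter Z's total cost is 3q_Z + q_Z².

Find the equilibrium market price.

Exporter X's profit: π = q_X(87 − 2(q_X + q_Z)) − 3q_X − 3q_X².
∂π/∂q_X = 84 − 10q_X − 2q_Z = 0, so q_X = 8.4 − 0.2q_Z.
For Z: ∂π/∂q_Z = 84 − 6q_Z − 2q_X = 0 ⇒ q_Z = 14 − (1/3)q_X.
Substituting the second reaction function into the first: q_X = 8.4 − 0.2(14 − (1/3)q_X), which gives (14/15)q_X = 5.6 ⇒ q_X = 6.
Then q_Z = 14 − (1/3)·6 = 12.
Equilibrium price: P = 87 − 2·18 = 51.

51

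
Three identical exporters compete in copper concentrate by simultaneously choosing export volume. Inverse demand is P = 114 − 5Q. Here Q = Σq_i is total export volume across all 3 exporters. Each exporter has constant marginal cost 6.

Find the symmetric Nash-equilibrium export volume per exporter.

5.4

A representative exporter's profit is π_i = q_i(114 − 5Q) − 6q_i, with Q = q_i + Σ_{j≠i} q_j.
First-order condition: 108 − 10q_i − 5Σ_{j≠i} q_j = 0.
In a symmetric equilibrium every exporter chooses the same q, so Σ_{j≠i} q_j = 2q. The condition becomes 108 − 20q = 0, giving q = 108/20 = 5.4.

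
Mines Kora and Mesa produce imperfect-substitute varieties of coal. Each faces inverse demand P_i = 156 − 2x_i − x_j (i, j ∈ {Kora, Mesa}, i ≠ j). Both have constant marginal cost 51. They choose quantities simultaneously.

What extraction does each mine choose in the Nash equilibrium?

21

Mine Kora's profit: π = x_{Kora}(156 − 2x_{Kora} − x_{Mesa}) − 51x_{Kora}.
∂π/∂x_{Kora} = 105 − 4x_{Kora} − x_{Mesa} = 0 ⇒ x_{Kora} = 26.25 − 0.25x_{Mesa}.
The game is symmetric, so in equilibrium x_{Mesa} = x_{Kora}: the reaction function gives 1.25x_{Kora} = 26.25, hence x_{Kora} = 21.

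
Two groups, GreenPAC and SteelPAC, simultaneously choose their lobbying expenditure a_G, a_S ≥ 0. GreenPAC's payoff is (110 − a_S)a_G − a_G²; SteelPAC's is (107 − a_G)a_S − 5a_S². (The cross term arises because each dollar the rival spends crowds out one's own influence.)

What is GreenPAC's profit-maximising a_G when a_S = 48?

Expanding GreenPAC's payoff: 110a_G − a_Sa_G − a_G².
∂π/∂a_G = 110 − a_S − 2a_G = 0, so a_G = 55 − 0.5a_S.
At a_S = 48: a_G = 55 − 0.5·48 = 31.

31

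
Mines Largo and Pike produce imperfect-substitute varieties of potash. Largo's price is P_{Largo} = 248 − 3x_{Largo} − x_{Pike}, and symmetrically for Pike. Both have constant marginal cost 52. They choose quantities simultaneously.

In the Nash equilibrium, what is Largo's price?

136

Mine Largo's profit: π = x_{Largo}(248 − 3x_{Largo} − x_{Pike}) − 52x_{Largo}.
∂π/∂x_{Largo} = 196 − 6x_{Largo} − x_{Pike} = 0 ⇒ x_{Largo} = 98/3 − (1/6)x_{Pike}.
The game is symmetric, so in equilibrium x_{Pike} = x_{Largo}: the reaction function gives (7/6)x_{Largo} = 98/3, hence x_{Largo} = 28.
P_{Largo} = 248 − 3·28 − 28 = 136.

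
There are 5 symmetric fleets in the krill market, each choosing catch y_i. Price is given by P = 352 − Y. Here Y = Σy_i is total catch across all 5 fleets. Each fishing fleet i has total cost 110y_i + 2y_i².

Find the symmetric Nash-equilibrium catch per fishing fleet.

A representative fishing fleet's profit is π_i = y_i(352 − Y) − 110y_i − 2y_i², with Y = y_i + Σ_{j≠i} y_j.
First-order condition: 242 − 6y_i − Σ_{j≠i} y_j = 0.
Imposing symmetry (y_j = y for all j) turns Σ_{j≠i} y_j into 4y, so 242 = 10y and y = 24.2.

24.2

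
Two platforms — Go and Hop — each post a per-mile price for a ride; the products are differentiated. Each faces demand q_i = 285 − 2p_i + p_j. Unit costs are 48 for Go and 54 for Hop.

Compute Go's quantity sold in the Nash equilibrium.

159.6

Go's profit: π = (p_{Go} − 48)(285 − 2p_{Go} + p_{Hop}).
∂π/∂p_{Go} = 381 − 4p_{Go} + p_{Hop} = 0 ⇒ p_{Go} = 95.25 + 0.25p_{Hop}.
Similarly p_{Hop} = 98.25 + 0.25p_{Go}.
Plugging p_{Hop} into Go's best response: p_{Go} = 95.25 + 0.25(98.25 + 0.25p_{Go}) ⇒ 0.9375p_{Go} = 119.8125, so p_{Go} = 127.8.
Then p_{Hop} = 98.25 + 0.25·127.8 = 130.2.
q_{Go} = 285 − 2·127.8 + 130.2 = 159.6.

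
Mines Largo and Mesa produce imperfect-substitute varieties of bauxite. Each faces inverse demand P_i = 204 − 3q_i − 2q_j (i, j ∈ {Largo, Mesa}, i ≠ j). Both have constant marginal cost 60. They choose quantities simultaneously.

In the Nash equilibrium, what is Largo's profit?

972

Mine Largo's profit: π = q_{Largo}(204 − 3q_{Largo} − 2q_{Mesa}) − 60q_{Largo}.
∂π/∂q_{Largo} = 144 − 6q_{Largo} − 2q_{Mesa} = 0 ⇒ q_{Largo} = 24 − (1/3)q_{Mesa}.
Setting q_{Largo} = q_{Mesa} in the reaction function: q_{Largo} = 24 − (1/3)q_{Largo}, so q_{Largo} = 24 / (4/3) = 18.
P_{Largo} = 204 − 3·18 − 2·18 = 114.
Profit = (114 − 60)·18 = 972.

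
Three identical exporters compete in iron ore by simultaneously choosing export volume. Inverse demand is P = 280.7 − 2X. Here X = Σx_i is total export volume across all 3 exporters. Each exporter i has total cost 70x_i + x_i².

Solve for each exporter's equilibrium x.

21.07

A representative exporter's profit is π_i = x_i(280.7 − 2X) − 70x_i − x_i², with X = x_i + Σ_{j≠i} x_j.
First-order condition: 210.7 − 6x_i − 2Σ_{j≠i} x_j = 0.
With identical exporters, set every x_j = x: then 210.7 − 6x − 4x = 0, i.e. x = 210.7/10 = 21.07.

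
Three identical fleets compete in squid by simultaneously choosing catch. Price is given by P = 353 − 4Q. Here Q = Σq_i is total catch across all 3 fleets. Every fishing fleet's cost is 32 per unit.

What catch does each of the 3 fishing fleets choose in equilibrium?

A representative fishing fleet's profit is π_i = q_i(353 − 4Q) − 32q_i, with Q = q_i + Σ_{j≠i} q_j.
First-order condition: 321 − 8q_i − 4Σ_{j≠i} q_j = 0.
In a symmetric equilibrium every fishing fleet chooses the same q, so Σ_{j≠i} q_j = 2q. The condition becomes 321 − 16q = 0, giving q = 321/16 = 20.0625.

20.0625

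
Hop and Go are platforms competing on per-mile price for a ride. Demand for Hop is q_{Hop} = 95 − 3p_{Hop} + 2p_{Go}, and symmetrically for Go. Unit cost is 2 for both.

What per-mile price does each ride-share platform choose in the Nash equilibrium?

Hop's profit: π = (p_{Hop} − 2)(95 − 3p_{Hop} + 2p_{Go}).
∂π/∂p_{Hop} = 101 − 6p_{Hop} + 2p_{Go} = 0 ⇒ p_{Hop} = 101/6 + (1/3)p_{Go}.
The game is symmetric, so in equilibrium p_{Go} = p_{Hop}: the reaction function gives (2/3)p_{Hop} = 101/6, hence p_{Hop} = 25.25.

25.25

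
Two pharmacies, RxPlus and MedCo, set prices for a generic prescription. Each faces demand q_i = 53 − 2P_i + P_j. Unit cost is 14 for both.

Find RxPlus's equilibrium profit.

338

RxPlus's profit: π = (P_{RxPlus} − 14)(53 − 2P_{RxPlus} + P_{MedCo}).
∂π/∂P_{RxPlus} = 81 − 4P_{RxPlus} + P_{MedCo} = 0 ⇒ P_{RxPlus} = 20.25 + 0.25P_{MedCo}.
The game is symmetric, so in equilibrium P_{MedCo} = P_{RxPlus}: the reaction function gives 0.75P_{RxPlus} = 20.25, hence P_{RxPlus} = 27.
q_{RxPlus} = 53 − 2·27 + 27 = 26.
Profit = (27 − 14)·26 = 338.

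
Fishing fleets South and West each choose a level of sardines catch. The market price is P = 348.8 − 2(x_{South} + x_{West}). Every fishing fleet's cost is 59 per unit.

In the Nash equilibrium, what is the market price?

155.6

Fishing fleet South's profit: π = x_{South}(348.8 − 2(x_{South} + x_{West})) − 59x_{South}.
∂π/∂x_{South} = 289.8 − 4x_{South} − 2x_{West} = 0, so x_{South} = 72.45 − 0.5x_{West}.
By symmetry x_{West} = x_{South}; substituting into the reaction function, 1.5x_{South} = 72.45 and x_{South} = 48.3.
Equilibrium price: P = 348.8 − 2·96.6 = 155.6.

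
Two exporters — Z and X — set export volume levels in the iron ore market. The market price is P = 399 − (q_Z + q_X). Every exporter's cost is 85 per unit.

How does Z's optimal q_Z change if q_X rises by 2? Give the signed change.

-1

Exporter Z's profit: π = q_Z(399 − (q_Z + q_X)) − 85q_Z.
∂π/∂q_Z = 314 − 2q_Z − q_X = 0, so q_Z = 157 − 0.5q_X.
The reaction-function slope is −0.5, so a 2-unit rise in q_X moves q_Z by −0.5 × 2 = −1. Z's best response falls — the actions are strategic substitutes.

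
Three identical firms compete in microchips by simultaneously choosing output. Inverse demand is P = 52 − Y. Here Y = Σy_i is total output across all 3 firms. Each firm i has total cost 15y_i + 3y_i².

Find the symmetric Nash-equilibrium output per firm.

3.7

A representative firm's profit is π_i = y_i(52 − Y) − 15y_i − 3y_i², with Y = y_i + Σ_{j≠i} y_j.
First-order condition: 37 − 8y_i − Σ_{j≠i} y_j = 0.
Imposing symmetry (y_j = y for all j) turns Σ_{j≠i} y_j into 2y, so 37 = 10y and y = 3.7.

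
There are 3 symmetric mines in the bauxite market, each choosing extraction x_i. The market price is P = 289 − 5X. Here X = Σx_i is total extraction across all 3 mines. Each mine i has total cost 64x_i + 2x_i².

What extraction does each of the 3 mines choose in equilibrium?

9.375

A representative mine's profit is π_i = x_i(289 − 5X) − 64x_i − 2x_i², with X = x_i + Σ_{j≠i} x_j.
First-order condition: 225 − 14x_i − 5Σ_{j≠i} x_j = 0.
With identical mines, set every x_j = x: then 225 − 14x − 10x = 0, i.e. x = 225/24 = 9.375.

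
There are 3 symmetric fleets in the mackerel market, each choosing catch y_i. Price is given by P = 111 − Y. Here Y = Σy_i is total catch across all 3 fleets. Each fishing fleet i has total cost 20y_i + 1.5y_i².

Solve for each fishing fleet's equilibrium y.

13

A representative fishing fleet's profit is π_i = y_i(111 − Y) − 20y_i − 1.5y_i², with Y = y_i + Σ_{j≠i} y_j.
First-order condition: 91 − 5y_i − Σ_{j≠i} y_j = 0.
In a symmetric equilibrium every fishing fleet chooses the same y, so Σ_{j≠i} y_j = 2y. The condition becomes 91 − 7y = 0, giving y = 91/7 = 13.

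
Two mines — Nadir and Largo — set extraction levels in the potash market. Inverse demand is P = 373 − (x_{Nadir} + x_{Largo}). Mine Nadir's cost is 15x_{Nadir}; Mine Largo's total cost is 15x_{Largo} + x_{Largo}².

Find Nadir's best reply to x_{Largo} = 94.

132

Mine Nadir's profit: π = x_{Nadir}(373 − (x_{Nadir} + x_{Largo})) − 15x_{Nadir}.
∂π/∂x_{Nadir} = 358 − 2x_{Nadir} − x_{Largo} = 0, so x_{Nadir} = 179 − 0.5x_{Largo}.
At x_{Largo} = 94: x_{Nadir} = 179 − 0.5·94 = 132.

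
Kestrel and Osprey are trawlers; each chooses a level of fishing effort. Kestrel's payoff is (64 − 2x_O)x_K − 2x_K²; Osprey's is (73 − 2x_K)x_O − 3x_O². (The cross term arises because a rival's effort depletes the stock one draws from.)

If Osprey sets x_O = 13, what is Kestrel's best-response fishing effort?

9.5

Expanding Kestrel's payoff: 64x_K − 2x_Ox_K − 2x_K².
∂π/∂x_K = 64 − 2x_O − 4x_K = 0, so x_K = 16 − 0.5x_O.
At x_O = 13: x_K = 16 − 0.5·13 = 9.5.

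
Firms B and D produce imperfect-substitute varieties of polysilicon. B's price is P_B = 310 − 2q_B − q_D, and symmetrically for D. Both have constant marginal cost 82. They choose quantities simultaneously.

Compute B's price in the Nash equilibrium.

Firm B's profit: π = q_B(310 − 2q_B − q_D) − 82q_B.
∂π/∂q_B = 228 − 4q_B − q_D = 0 ⇒ q_B = 57 − 0.25q_D.
Setting q_B = q_D in the reaction function: q_B = 57 − 0.25q_B, so q_B = 57 / 1.25 = 45.6.
P_B = 310 − 2·45.6 − 45.6 = 173.2.

173.2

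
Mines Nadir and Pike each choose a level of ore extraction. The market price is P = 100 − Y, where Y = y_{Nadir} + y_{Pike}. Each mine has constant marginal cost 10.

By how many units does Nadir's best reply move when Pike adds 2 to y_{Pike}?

Mine Nadir's profit: π = y_{Nadir}(100 − (y_{Nadir} + y_{Pike})) − 10y_{Nadir}.
∂π/∂y_{Nadir} = 90 − 2y_{Nadir} − y_{Pike} = 0, so y_{Nadir} = 45 − 0.5y_{Pike}.
The reaction-function slope is −0.5, so a 2-unit rise in y_{Pike} moves y_{Nadir} by −0.5 × 2 = −1. Nadir's best response falls — the actions are strategic substitutes.

-1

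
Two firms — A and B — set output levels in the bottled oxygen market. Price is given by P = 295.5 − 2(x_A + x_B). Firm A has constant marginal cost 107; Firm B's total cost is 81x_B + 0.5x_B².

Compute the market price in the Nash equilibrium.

171.1875

Firm A's profit: π = x_A(295.5 − 2(x_A + x_B)) − 107x_A.
∂π/∂x_A = 188.5 − 4x_A − 2x_B = 0, so x_A = 47.125 − 0.5x_B.
For B: ∂π/∂x_B = 214.5 − 5x_B − 2x_A = 0 ⇒ x_B = 42.9 − 0.4x_A.
Plugging x_B into A's best response: x_A = 47.125 − 0.5(42.9 − 0.4x_A) ⇒ 0.8x_A = 25.675, so x_A = 1027/32.
Then x_B = 42.9 − 0.4·(1027/32) = 30.0625.
Equilibrium price: P = 295.5 − 2·(1989/32) = 171.1875.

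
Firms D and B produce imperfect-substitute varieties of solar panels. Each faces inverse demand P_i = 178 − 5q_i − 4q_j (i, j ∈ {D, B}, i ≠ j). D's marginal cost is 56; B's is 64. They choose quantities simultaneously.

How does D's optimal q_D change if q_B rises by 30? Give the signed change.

Firm D's profit: π = q_D(178 − 5q_D − 4q_B) − 56q_D.
∂π/∂q_D = 122 − 10q_D − 4q_B = 0 ⇒ q_D = 12.2 − 0.4q_B.
The reaction-function slope is −0.4, so a 30-unit rise in q_B moves q_D by −0.4 × 30 = −12. D's best response falls — the actions are strategic substitutes.

-12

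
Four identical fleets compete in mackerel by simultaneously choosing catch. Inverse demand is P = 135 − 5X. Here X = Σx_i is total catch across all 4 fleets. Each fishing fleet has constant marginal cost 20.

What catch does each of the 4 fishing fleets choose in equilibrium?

A representative fishing fleet's profit is π_i = x_i(135 − 5X) − 20x_i, with X = x_i + Σ_{j≠i} x_j.
First-order condition: 115 − 10x_i − 5Σ_{j≠i} x_j = 0.
Imposing symmetry (x_j = x for all j) turns Σ_{j≠i} x_j into 3x, so 115 = 25x and x = 4.6.

4.6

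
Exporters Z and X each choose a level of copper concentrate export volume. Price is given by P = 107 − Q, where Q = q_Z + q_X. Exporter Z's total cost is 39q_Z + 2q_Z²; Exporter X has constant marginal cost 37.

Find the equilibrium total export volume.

38

Exporter Z's profit: π = q_Z(107 − (q_Z + q_X)) − 39q_Z − 2q_Z².
∂π/∂q_Z = 68 − 6q_Z − q_X = 0, so q_Z = 34/3 − (1/6)q_X.
For X: ∂π/∂q_X = 70 − 2q_X − q_Z = 0 ⇒ q_X = 35 − 0.5q_Z.
Solving the two reaction functions simultaneously: (1 − (−1/6)(−0.5))q_Z = 34/3 − (1/6)·35, so (11/12)q_Z = 5.5 and q_Z = 6.
Then q_X = 35 − 0.5·6 = 32.
Total export volume: 6 + 32 = 38.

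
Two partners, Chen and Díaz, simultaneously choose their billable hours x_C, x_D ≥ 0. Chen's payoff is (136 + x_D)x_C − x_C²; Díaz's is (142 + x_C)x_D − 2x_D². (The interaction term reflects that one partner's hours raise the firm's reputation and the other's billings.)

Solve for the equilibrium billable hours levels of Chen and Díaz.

Expanding Chen's payoff: 136x_C + x_Dx_C − x_C².
∂π/∂x_C = 136 + x_D − 2x_C = 0, so x_C = 68 + 0.5x_D.
Likewise for Díaz: x_D = 35.5 + 0.25x_C.
Solving the two reaction functions simultaneously: (1 − (0.5)(0.25))x_C = 68 + 0.5·35.5, so 0.875x_C = 85.75 and x_C = 98.
Then x_D = 35.5 + 0.25·98 = 60.

98, 60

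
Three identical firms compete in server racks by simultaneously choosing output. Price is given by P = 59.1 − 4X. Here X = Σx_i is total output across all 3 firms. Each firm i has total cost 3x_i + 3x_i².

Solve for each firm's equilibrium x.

2.55

A representative firm's profit is π_i = x_i(59.1 − 4X) − 3x_i − 3x_i², with X = x_i + Σ_{j≠i} x_j.
First-order condition: 56.1 − 14x_i − 4Σ_{j≠i} x_j = 0.
With identical firms, set every x_j = x: then 56.1 − 14x − 8x = 0, i.e. x = 56.1/22 = 2.55.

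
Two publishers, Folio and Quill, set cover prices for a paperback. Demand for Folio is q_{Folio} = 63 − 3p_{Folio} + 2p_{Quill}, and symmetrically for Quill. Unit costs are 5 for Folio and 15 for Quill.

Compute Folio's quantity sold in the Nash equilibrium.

Folio's profit: π = (p_{Folio} − 5)(63 − 3p_{Folio} + 2p_{Quill}).
∂π/∂p_{Folio} = 78 − 6p_{Folio} + 2p_{Quill} = 0 ⇒ p_{Folio} = 13 + (1/3)p_{Quill}.
Similarly p_{Quill} = 18 + (1/3)p_{Folio}.
Substituting the second reaction function into the first: p_{Folio} = 13 + (1/3)(18 + (1/3)p_{Folio}), which gives (8/9)p_{Folio} = 19 ⇒ p_{Folio} = 21.375.
Then p_{Quill} = 18 + (1/3)·21.375 = 25.125.
q_{Folio} = 63 − 3·21.375 + 2·25.125 = 49.125.

49.125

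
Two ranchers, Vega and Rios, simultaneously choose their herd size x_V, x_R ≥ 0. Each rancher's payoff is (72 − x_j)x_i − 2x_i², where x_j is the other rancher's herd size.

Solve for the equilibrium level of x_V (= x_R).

14.4

Vega's payoff is (72 − x_R)x_V − 2x_V².
∂π/∂x_V = 72 − x_R − 4x_V = 0, so x_V = 18 − 0.25x_R.
Setting x_V = x_R in the reaction function: x_V = 18 − 0.25x_V, so x_V = 18 / 1.25 = 14.4.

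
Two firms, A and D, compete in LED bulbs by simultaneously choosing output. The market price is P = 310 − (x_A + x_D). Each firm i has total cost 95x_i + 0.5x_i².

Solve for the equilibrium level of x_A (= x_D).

Firm A's profit: π = x_A(310 − (x_A + x_D)) − 95x_A − 0.5x_A².
∂π/∂x_A = 215 − 3x_A − x_D = 0, so x_A = 215/3 − (1/3)x_D.
By symmetry x_D = x_A; substituting into the reaction function, (4/3)x_A = 215/3 and x_A = 53.75.

53.75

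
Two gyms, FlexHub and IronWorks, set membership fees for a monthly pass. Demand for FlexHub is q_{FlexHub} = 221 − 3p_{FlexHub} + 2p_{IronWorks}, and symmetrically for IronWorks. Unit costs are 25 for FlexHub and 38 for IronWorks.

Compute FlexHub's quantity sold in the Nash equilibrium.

154.3125

FlexHub's profit: π = (p_{FlexHub} − 25)(221 − 3p_{FlexHub} + 2p_{IronWorks}).
∂π/∂p_{FlexHub} = 296 − 6p_{FlexHub} + 2p_{IronWorks} = 0 ⇒ p_{FlexHub} = 148/3 + (1/3)p_{IronWorks}.
Similarly p_{IronWorks} = 335/6 + (1/3)p_{FlexHub}.
Solving the two reaction functions simultaneously: (1 − (1/3)(1/3))p_{FlexHub} = 148/3 + (1/3)·(335/6), so (8/9)p_{FlexHub} = 1223/18 and p_{FlexHub} = 76.4375.
Then p_{IronWorks} = 335/6 + (1/3)·76.4375 = 81.3125.
q_{FlexHub} = 221 − 3·76.4375 + 2·81.3125 = 154.3125.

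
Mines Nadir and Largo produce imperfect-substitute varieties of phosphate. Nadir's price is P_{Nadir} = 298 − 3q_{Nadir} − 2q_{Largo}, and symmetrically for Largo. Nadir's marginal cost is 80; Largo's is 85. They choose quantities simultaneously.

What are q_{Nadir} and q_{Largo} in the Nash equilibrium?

Mine Nadir's profit: π = q_{Nadir}(298 − 3q_{Nadir} − 2q_{Largo}) − 80q_{Nadir}.
∂π/∂q_{Nadir} = 218 − 6q_{Nadir} − 2q_{Largo} = 0 ⇒ q_{Nadir} = 109/3 − (1/3)q_{Largo}.
Similarly q_{Largo} = 35.5 − (1/3)q_{Nadir}.
Plugging q_{Largo} into Nadir's best response: q_{Nadir} = 109/3 − (1/3)(35.5 − (1/3)q_{Nadir}) ⇒ (8/9)q_{Nadir} = 24.5, so q_{Nadir} = 27.5625.
Then q_{Largo} = 35.5 − (1/3)·27.5625 = 26.3125.

27.5625, 26.3125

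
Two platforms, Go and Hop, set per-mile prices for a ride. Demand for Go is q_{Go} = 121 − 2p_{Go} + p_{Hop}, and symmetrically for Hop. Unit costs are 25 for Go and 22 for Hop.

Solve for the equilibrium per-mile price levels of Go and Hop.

Go's profit: π = (p_{Go} − 25)(121 − 2p_{Go} + p_{Hop}).
∂π/∂p_{Go} = 171 − 4p_{Go} + p_{Hop} = 0 ⇒ p_{Go} = 42.75 + 0.25p_{Hop}.
Similarly p_{Hop} = 41.25 + 0.25p_{Go}.
Plugging p_{Hop} into Go's best response: p_{Go} = 42.75 + 0.25(41.25 + 0.25p_{Go}) ⇒ 0.9375p_{Go} = 53.0625, so p_{Go} = 56.6.
Then p_{Hop} = 41.25 + 0.25·56.6 = 55.4.

56.6, 55.4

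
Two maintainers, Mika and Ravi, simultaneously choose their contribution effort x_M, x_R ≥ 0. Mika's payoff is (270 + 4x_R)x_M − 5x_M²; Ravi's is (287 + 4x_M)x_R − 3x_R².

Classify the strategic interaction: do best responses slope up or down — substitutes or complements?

Expanding Mika's payoff: 270x_M + 4x_Rx_M − 5x_M².
∂π/∂x_M = 270 + 4x_R − 10x_M = 0, so x_M = 27 + 0.4x_R.
The best-response slope dx_M/dx_R = 0.4 > 0: the reaction function is upward-sloping, so the choices are strategic complements.

strategic complements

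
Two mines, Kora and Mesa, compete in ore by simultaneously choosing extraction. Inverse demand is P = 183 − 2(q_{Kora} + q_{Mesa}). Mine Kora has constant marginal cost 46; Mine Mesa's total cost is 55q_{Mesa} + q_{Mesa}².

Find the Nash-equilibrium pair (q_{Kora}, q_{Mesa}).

Mine Kora's profit: π = q_{Kora}(183 − 2(q_{Kora} + q_{Mesa})) − 46q_{Kora}.
∂π/∂q_{Kora} = 137 − 4q_{Kora} − 2q_{Mesa} = 0, so q_{Kora} = 34.25 − 0.5q_{Mesa}.
For Mesa: ∂π/∂q_{Mesa} = 128 − 6q_{Mesa} − 2q_{Kora} = 0 ⇒ q_{Mesa} = 64/3 − (1/3)q_{Kora}.
Substituting the second reaction function into the first: q_{Kora} = 34.25 − 0.5(64/3 − (1/3)q_{Kora}), which gives (5/6)q_{Kora} = 283/12 ⇒ q_{Kora} = 28.3.
Then q_{Mesa} = 64/3 − (1/3)·28.3 = 11.9.

28.3, 11.9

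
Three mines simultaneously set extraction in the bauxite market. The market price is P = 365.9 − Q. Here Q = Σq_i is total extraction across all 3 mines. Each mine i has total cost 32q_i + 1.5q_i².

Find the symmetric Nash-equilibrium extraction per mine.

47.7

A representative mine's profit is π_i = q_i(365.9 − Q) − 32q_i − 1.5q_i², with Q = q_i + Σ_{j≠i} q_j.
First-order condition: 333.9 − 5q_i − Σ_{j≠i} q_j = 0.
With identical mines, set every q_j = q: then 333.9 − 5q − 2q = 0, i.e. q = 333.9/7 = 47.7.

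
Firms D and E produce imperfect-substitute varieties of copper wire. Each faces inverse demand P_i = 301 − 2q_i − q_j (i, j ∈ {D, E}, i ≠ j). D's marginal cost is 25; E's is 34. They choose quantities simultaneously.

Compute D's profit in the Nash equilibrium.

6227.28

Firm D's profit: π = q_D(301 − 2q_D − q_E) − 25q_D.
∂π/∂q_D = 276 − 4q_D − q_E = 0 ⇒ q_D = 69 − 0.25q_E.
Similarly q_E = 66.75 − 0.25q_D.
Plugging q_E into D's best response: q_D = 69 − 0.25(66.75 − 0.25q_D) ⇒ 0.9375q_D = 52.3125, so q_D = 55.8.
Then q_E = 66.75 − 0.25·55.8 = 52.8.
P_D = 301 − 2·55.8 − 52.8 = 136.6.
Profit = (136.6 − 25)·55.8 = 6227.28.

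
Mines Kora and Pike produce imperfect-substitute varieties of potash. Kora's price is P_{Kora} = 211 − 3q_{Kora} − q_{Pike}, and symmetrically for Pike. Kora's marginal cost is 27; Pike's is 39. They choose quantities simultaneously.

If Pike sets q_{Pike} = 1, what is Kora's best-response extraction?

30.5

Mine Kora's profit: π = q_{Kora}(211 − 3q_{Kora} − q_{Pike}) − 27q_{Kora}.
∂π/∂q_{Kora} = 184 − 6q_{Kora} − q_{Pike} = 0 ⇒ q_{Kora} = 92/3 − (1/6)q_{Pike}.
At q_{Pike} = 1: q_{Kora} = 92/3 − (1/6)·1 = 30.5.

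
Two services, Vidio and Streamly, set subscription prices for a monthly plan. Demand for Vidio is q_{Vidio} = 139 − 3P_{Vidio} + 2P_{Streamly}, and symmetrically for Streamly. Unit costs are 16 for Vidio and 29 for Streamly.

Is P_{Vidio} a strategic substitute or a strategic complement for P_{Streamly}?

Vidio's profit: π = (P_{Vidio} − 16)(139 − 3P_{Vidio} + 2P_{Streamly}).
∂π/∂P_{Vidio} = 187 − 6P_{Vidio} + 2P_{Streamly} = 0 ⇒ P_{Vidio} = 187/6 + (1/3)P_{Streamly}.
The best-response slope dP_{Vidio}/dP_{Streamly} = 1/3 > 0: the reaction function is upward-sloping, so the choices are strategic complements.

strategic complements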